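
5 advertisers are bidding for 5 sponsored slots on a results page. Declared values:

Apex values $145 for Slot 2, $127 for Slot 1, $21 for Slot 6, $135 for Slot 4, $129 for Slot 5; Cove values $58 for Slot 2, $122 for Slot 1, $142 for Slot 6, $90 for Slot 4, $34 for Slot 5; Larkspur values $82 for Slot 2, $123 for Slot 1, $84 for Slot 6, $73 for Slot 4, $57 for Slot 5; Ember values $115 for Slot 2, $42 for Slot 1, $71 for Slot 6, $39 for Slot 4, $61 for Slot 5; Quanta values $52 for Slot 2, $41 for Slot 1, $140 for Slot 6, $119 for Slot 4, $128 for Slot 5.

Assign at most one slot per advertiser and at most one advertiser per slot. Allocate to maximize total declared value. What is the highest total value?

Max total: $643

Optimal: Apex→Slot 4 ($135), Cove→Slot 6 ($142), Larkspur→Slot 1 ($123), Ember→Slot 2 ($115), Quanta→Slot 5 ($128) — total 135+142+123+115+128 = $643.
Row-greedy (each advertiser in turn takes its best remaining slot) gives $590, worse by 53.
Next-best assignment: Apex→Slot 5, Cove→Slot 6, Larkspur→Slot 1, Ember→Slot 2, Quanta→Slot 4 = $628.
Swapping Larkspur↔Apex (Larkspur→Slot 4 $73, Apex→Slot 1 $127) loses 58.
Every other assignment is strictly worse.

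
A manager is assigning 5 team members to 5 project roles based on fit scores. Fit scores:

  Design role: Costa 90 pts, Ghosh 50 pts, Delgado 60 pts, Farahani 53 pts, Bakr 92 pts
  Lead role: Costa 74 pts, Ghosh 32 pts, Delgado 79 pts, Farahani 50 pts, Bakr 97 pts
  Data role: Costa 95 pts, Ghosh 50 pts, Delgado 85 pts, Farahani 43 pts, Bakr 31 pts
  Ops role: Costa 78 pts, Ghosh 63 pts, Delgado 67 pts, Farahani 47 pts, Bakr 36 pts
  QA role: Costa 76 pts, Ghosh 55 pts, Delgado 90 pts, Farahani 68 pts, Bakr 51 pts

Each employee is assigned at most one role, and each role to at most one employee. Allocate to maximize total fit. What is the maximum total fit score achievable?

Treat this as an assignment problem: match each employee to one role.
Optimal: Costa→Design role (90 pts), Ghosh→Ops role (63 pts), Delgado→Data role (85 pts), Farahani→QA role (68 pts), Bakr→Lead role (97 pts) — total 90+63+85+68+97 = 403 pts.
Row-greedy (each employee in turn takes its best remaining role) gives 398 pts, worse by 5.

Max total: 403 pts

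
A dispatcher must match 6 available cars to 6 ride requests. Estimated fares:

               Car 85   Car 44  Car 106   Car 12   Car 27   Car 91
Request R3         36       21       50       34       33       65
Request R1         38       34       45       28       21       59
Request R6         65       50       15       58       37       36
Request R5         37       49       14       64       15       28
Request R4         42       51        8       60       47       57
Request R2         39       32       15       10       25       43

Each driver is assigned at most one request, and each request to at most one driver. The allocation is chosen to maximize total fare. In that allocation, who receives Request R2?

Car 44 receives Request R2.

Optimal: Car 85→Request R6 ($65), Car 44→Request R2 ($32), Car 106→Request R1 ($45), Car 12→Request R5 ($64), Car 27→Request R4 ($47), Car 91→Request R3 ($65) — total 65+32+45+64+47+65 = $318.
Next-best assignment: Car 85→Request R6, Car 44→Request R2, Car 106→Request R3, Car 12→Request R5, Car 27→Request R4, Car 91→Request R1 = $317.
Car 44's own top request is Request R4 ($51), but forcing Car 44→Request R4 and reassigning the rest optimally gives only $315 — worse by 3.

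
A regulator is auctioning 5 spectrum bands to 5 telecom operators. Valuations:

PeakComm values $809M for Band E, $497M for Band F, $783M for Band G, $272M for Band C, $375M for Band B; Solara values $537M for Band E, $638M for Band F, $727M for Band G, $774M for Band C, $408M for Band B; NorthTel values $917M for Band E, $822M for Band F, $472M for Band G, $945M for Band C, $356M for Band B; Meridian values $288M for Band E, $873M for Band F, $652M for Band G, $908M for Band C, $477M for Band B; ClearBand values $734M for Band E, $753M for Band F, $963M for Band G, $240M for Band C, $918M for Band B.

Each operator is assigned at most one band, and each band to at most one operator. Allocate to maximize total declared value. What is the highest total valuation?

Max total: $4272M

Treat this as an assignment problem: match each operator to one band.
Optimal: PeakComm→Band E ($809M), Solara→Band G ($727M), NorthTel→Band C ($945M), Meridian→Band F ($873M), ClearBand→Band B ($918M) — total 809+727+945+873+918 = $4272M.
Max-entry greedy (repeatedly take the single best remaining cell) gives $3998M, worse by 274.
Next-best assignment: PeakComm→Band G, Solara→Band C, NorthTel→Band E, Meridian→Band F, ClearBand→Band B = $4265M.
Every other assignment is strictly worse.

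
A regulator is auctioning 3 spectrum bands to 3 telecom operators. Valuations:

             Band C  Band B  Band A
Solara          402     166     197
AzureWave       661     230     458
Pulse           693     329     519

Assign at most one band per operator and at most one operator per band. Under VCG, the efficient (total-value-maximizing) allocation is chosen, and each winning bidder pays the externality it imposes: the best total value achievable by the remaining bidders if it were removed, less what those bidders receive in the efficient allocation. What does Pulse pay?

Efficient allocation: Solara→Band B ($166M), AzureWave→Band C ($661M), Pulse→Band A ($519M); total welfare W = $1346M.
Pulse receives Band A at value $519M, so the others get W − 519 = $827M.
Without Pulse: best allocation of the remaining 2 bidders over all 3 bands is Solara→Band C ($402M), AzureWave→Band A ($458M), total $860M.
VCG payment = (others' best without Pulse) − (others' welfare with Pulse) = 860 − 827 = $33M.

Pulse pays $33M.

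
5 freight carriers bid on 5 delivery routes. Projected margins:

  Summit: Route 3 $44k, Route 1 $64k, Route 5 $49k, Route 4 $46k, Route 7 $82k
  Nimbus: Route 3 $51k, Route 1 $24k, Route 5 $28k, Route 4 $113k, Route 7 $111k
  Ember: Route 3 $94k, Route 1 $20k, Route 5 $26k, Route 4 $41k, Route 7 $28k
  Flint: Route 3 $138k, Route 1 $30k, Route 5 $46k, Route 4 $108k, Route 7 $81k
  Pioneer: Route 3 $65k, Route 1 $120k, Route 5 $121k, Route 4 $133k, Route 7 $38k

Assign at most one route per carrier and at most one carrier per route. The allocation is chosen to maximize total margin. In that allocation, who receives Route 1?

This is a one-to-one assignment (maximum-weight bipartite matching).
Optimal: Summit→Route 1 ($64k), Nimbus→Route 7 ($111k), Ember→Route 3 ($94k), Flint→Route 4 ($108k), Pioneer→Route 5 ($121k) — total 64+111+94+108+121 = $498k.
Row-greedy (each carrier in turn takes its best remaining route) gives $455k, worse by 43.
Next-best assignment: Summit→Route 5, Nimbus→Route 7, Ember→Route 3, Flint→Route 4, Pioneer→Route 1 = $482k.
No other one-to-one assignment exceeds $498k.
Summit's own top route is Route 7 ($82k), but forcing Summit→Route 7 and reassigning the rest optimally gives only $479k — worse by 19.

Summit receives Route 1.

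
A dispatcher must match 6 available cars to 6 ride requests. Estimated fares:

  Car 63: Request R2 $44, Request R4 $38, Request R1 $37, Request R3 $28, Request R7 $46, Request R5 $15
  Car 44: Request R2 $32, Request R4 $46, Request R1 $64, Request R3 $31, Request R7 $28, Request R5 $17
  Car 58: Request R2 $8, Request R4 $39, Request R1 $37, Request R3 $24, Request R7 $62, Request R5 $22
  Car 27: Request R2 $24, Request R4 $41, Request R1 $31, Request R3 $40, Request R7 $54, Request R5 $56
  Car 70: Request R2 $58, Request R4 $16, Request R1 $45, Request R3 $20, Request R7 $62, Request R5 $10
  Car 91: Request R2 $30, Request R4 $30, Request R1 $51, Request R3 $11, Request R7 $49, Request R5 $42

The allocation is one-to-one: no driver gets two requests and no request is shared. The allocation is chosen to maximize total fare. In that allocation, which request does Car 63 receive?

Treat this as an assignment problem: match each driver to one request.
Optimal: Car 63→Request R4 ($38), Car 44→Request R1 ($64), Car 58→Request R7 ($62), Car 27→Request R3 ($40), Car 70→Request R2 ($58), Car 91→Request R5 ($42) — total 38+64+62+40+58+42 = $304.
Column-greedy (each request in turn goes to its best remaining driver) gives $272, worse by 32.
Car 63's own top request is Request R7 ($46), but forcing Car 63→Request R7 and reassigning the rest optimally gives only $289 — worse by 15.

Car 63 receives Request R4.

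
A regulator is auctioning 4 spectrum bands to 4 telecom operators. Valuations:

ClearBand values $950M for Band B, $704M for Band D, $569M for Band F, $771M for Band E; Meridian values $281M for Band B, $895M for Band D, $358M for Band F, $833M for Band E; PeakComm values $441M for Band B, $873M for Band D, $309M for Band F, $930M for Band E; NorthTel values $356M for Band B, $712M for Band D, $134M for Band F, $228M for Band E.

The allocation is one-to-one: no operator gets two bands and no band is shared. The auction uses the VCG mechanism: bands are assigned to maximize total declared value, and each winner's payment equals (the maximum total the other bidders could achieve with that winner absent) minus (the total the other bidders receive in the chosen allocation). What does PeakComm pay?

Efficient allocation: ClearBand→Band B ($950M), Meridian→Band F ($358M), PeakComm→Band E ($930M), NorthTel→Band D ($712M); total welfare W = $2950M.
PeakComm receives Band E at value $930M, so the others get W − 930 = $2020M.
Without PeakComm: best allocation of the remaining 3 bidders over all 4 bands is ClearBand→Band B ($950M), Meridian→Band E ($833M), NorthTel→Band D ($712M), total $2495M.
VCG payment = (others' best without PeakComm) − (others' welfare with PeakComm) = 2495 − 2020 = $475M.

PeakComm pays $475M.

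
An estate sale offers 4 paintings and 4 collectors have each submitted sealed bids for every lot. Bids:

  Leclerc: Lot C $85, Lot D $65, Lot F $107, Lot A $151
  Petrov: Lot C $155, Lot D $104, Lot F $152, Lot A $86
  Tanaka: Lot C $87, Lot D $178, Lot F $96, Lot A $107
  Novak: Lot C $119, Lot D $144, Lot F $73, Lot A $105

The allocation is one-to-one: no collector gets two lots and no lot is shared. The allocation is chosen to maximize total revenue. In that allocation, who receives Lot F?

Petrov receives Lot F.

Optimal: Leclerc→Lot A ($151), Petrov→Lot F ($152), Tanaka→Lot D ($178), Novak→Lot C ($119) — total 151+152+178+119 = $600.
Row-greedy (each collector in turn takes its best remaining lot) gives $557, worse by 43.
Next-best assignment: Leclerc→Lot A, Petrov→Lot C, Tanaka→Lot D, Novak→Lot F = $557.
Swapping Novak↔Leclerc (Novak→Lot A $105, Leclerc→Lot C $85) loses 80.
Petrov's own top lot is Lot C ($155), but forcing Petrov→Lot C and reassigning the rest optimally gives only $557 — worse by 43.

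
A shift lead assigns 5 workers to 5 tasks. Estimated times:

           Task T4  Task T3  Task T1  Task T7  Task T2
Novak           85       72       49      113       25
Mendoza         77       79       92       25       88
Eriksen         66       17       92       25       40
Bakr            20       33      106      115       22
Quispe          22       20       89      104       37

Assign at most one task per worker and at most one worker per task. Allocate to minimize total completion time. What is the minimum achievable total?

Min total: 135 min

Optimal: Novak→Task T1 (49 min), Mendoza→Task T7 (25 min), Eriksen→Task T3 (17 min), Bakr→Task T2 (22 min), Quispe→Task T4 (22 min) — total 49+25+17+22+22 = 135 min.
Row-greedy (each worker in turn takes its cheapest remaining task) gives 176 min, worse by 41.
Next-best assignment: Novak→Task T1, Mendoza→Task T7, Eriksen→Task T3, Bakr→Task T4, Quispe→Task T2 = 148 min.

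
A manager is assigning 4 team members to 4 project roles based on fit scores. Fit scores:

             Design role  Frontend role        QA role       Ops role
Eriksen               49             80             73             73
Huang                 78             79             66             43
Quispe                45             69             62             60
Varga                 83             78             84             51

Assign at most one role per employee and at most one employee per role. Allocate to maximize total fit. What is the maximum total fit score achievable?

Maximum total: 304 pts

Optimal: Eriksen→Ops role (73 pts), Huang→Design role (78 pts), Quispe→Frontend role (69 pts), Varga→QA role (84 pts) — total 73+78+69+84 = 304 pts.
Max-entry greedy (repeatedly take the single best remaining cell) gives 302 pts, worse by 2.
Checked against all permutations: 304 pts is optimal.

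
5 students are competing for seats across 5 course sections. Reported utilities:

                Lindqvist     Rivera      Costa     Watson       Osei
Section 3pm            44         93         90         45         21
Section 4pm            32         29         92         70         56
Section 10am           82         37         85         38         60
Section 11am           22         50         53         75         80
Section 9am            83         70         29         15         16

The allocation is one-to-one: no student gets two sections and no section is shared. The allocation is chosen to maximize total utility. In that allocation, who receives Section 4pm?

This is the linear assignment problem.
Optimal: Lindqvist→Section 9am (83 points), Rivera→Section 3pm (93 points), Costa→Section 10am (85 points), Watson→Section 4pm (70 points), Osei→Section 11am (80 points) — total 83+93+85+70+80 = 411 points.
Column-greedy (each section in turn goes to its best remaining student) gives 362 points, worse by 49.
Every other assignment is strictly worse.
Watson's own top section is Section 11am (75 points), but forcing Watson→Section 11am and reassigning the rest optimally gives only 403 points — worse by 8.

Watson receives Section 4pm.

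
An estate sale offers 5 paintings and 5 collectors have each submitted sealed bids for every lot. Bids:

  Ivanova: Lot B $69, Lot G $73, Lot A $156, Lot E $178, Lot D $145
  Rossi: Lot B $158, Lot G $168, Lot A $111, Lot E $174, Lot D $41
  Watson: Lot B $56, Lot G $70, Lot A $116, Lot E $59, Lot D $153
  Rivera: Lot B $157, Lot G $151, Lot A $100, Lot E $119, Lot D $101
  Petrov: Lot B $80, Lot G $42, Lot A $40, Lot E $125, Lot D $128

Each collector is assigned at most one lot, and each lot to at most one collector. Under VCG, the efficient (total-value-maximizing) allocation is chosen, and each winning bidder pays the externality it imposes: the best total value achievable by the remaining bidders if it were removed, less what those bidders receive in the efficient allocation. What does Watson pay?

Watson pays $25.

Efficient allocation: Ivanova→Lot A ($156), Rossi→Lot G ($168), Watson→Lot D ($153), Rivera→Lot B ($157), Petrov→Lot E ($125); total welfare W = $759.
Watson receives Lot D at value $153, so the others get W − 153 = $606.
Without Watson: best allocation of the remaining 4 bidders over all 5 lots is Ivanova→Lot E ($178), Rossi→Lot G ($168), Rivera→Lot B ($157), Petrov→Lot D ($128), total $631.
VCG payment = (others' best without Watson) − (others' welfare with Watson) = 631 − 606 = $25.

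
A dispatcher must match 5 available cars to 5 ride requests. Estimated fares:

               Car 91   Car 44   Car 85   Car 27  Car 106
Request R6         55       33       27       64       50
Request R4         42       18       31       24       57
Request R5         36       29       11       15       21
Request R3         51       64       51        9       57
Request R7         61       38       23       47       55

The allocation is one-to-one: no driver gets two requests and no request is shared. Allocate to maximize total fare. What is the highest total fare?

Max total: $262

Optimal: Car 91→Request R7 ($61), Car 44→Request R5 ($29), Car 85→Request R3 ($51), Car 27→Request R6 ($64), Car 106→Request R4 ($57) — total 61+29+51+64+57 = $262.
Column-greedy (each request in turn goes to its best remaining driver) gives $244, worse by 18.
Every other assignment is strictly worse.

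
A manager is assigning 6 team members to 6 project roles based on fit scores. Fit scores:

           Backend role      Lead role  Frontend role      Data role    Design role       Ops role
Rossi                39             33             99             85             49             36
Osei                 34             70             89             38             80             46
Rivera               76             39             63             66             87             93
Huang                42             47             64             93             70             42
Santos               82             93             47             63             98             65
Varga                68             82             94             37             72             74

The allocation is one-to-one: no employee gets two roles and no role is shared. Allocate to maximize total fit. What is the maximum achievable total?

Optimal: Rossi→Frontend role (99 pts), Osei→Design role (80 pts), Rivera→Ops role (93 pts), Huang→Data role (93 pts), Santos→Backend role (82 pts), Varga→Lead role (82 pts) — total 99+80+93+93+82+82 = 529 pts.
Max-entry greedy (repeatedly take the single best remaining cell) gives 499 pts, worse by 30.
Next-best assignment: Rossi→Frontend role, Osei→Design role, Rivera→Ops role, Huang→Data role, Santos→Lead role, Varga→Backend role = 526 pts.
Swapping Varga↔Huang (Varga→Data role 37 pts, Huang→Lead role 47 pts) loses 91.

Max total: 529 pts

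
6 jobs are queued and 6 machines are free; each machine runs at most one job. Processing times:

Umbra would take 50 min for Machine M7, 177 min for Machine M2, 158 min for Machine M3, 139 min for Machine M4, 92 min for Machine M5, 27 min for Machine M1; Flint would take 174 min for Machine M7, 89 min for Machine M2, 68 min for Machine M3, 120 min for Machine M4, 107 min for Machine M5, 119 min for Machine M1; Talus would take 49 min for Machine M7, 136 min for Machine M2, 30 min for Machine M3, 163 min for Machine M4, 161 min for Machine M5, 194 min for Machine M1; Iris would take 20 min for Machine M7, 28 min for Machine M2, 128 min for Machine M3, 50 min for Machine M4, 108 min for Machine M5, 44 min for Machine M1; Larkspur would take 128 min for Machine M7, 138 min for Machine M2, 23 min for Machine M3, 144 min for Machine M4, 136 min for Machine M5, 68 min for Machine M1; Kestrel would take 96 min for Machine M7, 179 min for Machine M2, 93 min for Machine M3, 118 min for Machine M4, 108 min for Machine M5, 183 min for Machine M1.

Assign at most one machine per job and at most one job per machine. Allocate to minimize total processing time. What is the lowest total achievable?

Optimal: Umbra→Machine M1 (27 min), Flint→Machine M2 (89 min), Talus→Machine M7 (49 min), Iris→Machine M4 (50 min), Larkspur→Machine M3 (23 min), Kestrel→Machine M5 (108 min) — total 27+89+49+50+23+108 = 346 min.
Row-greedy (each job in turn takes its cheapest remaining machine) gives 426 min, worse by 80.
Swapping Talus↔Umbra (Talus→Machine M1 194 min, Umbra→Machine M7 50 min) adds 168.

Minimum total: 346 min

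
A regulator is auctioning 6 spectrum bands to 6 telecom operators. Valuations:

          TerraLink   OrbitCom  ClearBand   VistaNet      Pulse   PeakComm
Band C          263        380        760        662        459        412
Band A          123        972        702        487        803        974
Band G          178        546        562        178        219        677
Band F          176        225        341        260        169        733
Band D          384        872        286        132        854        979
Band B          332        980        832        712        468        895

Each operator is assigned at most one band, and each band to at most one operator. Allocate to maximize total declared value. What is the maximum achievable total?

This is a one-to-one assignment (maximum-weight bipartite matching).
Optimal: TerraLink→Band G ($178M), OrbitCom→Band A ($972M), ClearBand→Band B ($832M), VistaNet→Band C ($662M), Pulse→Band D ($854M), PeakComm→Band F ($733M) — total 178+972+832+662+854+733 = $4231M.
Max-entry greedy (repeatedly take the single best remaining cell) gives $3960M, worse by 271.

Max total: $4231M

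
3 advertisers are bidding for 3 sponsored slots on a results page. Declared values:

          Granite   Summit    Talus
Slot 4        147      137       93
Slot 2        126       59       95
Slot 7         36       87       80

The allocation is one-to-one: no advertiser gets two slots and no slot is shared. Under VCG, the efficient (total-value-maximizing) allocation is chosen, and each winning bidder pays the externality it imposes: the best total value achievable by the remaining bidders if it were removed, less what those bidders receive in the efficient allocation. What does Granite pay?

Efficient allocation: Granite→Slot 2 ($126), Summit→Slot 4 ($137), Talus→Slot 7 ($80); total welfare W = $343.
Granite receives Slot 2 at value $126, so the others get W − 126 = $217.
Without Granite: best allocation of the remaining 2 bidders over all 3 slots is Summit→Slot 4 ($137), Talus→Slot 2 ($95), total $232.
VCG payment = (others' best without Granite) − (others' welfare with Granite) = 232 − 217 = $15.

Granite pays $15.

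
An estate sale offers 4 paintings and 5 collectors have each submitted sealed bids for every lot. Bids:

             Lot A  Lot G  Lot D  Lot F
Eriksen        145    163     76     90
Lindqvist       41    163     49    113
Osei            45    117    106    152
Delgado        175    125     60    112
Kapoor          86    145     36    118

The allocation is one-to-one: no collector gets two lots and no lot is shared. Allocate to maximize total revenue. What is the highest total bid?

Optimal: Delgado→Lot A ($175), Lindqvist→Lot G ($163), Eriksen→Lot D ($76), Osei→Lot F ($152) — total 175+163+76+152 = $566.
Max-entry greedy (repeatedly take the single best remaining cell) gives $539, worse by 27.
Next-best assignment: Delgado→Lot A, Eriksen→Lot G, Osei→Lot D, Kapoor→Lot F = $562.

Max total: $566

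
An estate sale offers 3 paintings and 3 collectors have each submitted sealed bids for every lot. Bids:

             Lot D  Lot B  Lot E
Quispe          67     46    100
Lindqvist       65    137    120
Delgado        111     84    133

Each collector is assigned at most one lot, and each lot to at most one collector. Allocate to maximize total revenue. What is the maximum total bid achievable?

Max total: $348

This is a one-to-one assignment (maximum-weight bipartite matching).
Optimal: Quispe→Lot E ($100), Lindqvist→Lot B ($137), Delgado→Lot D ($111) — total 100+137+111 = $348.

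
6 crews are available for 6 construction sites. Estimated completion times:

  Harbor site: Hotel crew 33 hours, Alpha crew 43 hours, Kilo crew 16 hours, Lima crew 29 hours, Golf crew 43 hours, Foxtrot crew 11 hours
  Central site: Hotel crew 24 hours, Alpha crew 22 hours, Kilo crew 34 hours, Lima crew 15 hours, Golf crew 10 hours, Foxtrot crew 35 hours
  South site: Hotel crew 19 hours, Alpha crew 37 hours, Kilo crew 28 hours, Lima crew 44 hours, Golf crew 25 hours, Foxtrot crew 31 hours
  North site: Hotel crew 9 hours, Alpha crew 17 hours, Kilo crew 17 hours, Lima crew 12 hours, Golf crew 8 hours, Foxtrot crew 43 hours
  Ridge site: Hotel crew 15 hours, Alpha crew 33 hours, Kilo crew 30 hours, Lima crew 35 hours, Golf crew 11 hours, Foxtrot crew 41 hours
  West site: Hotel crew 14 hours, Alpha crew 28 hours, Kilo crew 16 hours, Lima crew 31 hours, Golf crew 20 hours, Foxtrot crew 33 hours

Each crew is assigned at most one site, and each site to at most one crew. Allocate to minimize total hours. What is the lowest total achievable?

Optimal: Hotel crew→South site (19 hours), Alpha crew→North site (17 hours), Kilo crew→West site (16 hours), Lima crew→Central site (15 hours), Golf crew→Ridge site (11 hours), Foxtrot crew→Harbor site (11 hours) — total 19+17+16+15+11+11 = 89 hours.
Min-entry greedy (repeatedly take the single cheapest remaining cell) gives 109 hours, worse by 20.
Next-best assignment: Hotel crew→South site, Alpha crew→Central site, Kilo crew→West site, Lima crew→North site, Golf crew→Ridge site, Foxtrot crew→Harbor site = 91 hours.
Swapping Golf crew↔Foxtrot crew (Golf crew→Harbor site 43 hours, Foxtrot crew→Ridge site 41 hours) adds 62.

Minimum total: 89 hours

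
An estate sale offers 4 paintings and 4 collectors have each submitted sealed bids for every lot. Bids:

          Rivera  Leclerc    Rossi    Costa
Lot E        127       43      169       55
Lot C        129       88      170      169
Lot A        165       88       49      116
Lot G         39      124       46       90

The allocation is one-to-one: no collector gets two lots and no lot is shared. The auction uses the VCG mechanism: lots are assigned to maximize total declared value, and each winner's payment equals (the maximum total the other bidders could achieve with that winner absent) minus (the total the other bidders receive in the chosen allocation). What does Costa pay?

Efficient allocation: Rivera→Lot A ($165), Leclerc→Lot G ($124), Rossi→Lot E ($169), Costa→Lot C ($169); total welfare W = $627.
Costa receives Lot C at value $169, so the others get W − 169 = $458.
Without Costa: best allocation of the remaining 3 bidders over all 4 lots is Rivera→Lot A ($165), Leclerc→Lot G ($124), Rossi→Lot C ($170), total $459.
VCG payment = (others' best without Costa) − (others' welfare with Costa) = 459 − 458 = $1.

Costa pays $1.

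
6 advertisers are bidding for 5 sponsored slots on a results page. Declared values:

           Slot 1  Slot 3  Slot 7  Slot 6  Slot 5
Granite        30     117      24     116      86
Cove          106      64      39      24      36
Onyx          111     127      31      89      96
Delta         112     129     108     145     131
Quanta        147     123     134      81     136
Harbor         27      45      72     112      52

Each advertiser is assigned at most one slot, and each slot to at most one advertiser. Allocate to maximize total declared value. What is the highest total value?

Max total: $614

Optimal: Cove→Slot 1 ($106), Onyx→Slot 3 ($127), Quanta→Slot 7 ($134), Granite→Slot 6 ($116), Delta→Slot 5 ($131) — total 106+127+134+116+131 = $614.
Max-entry greedy (repeatedly take the single best remaining cell) gives $577, worse by 37.
Next-best assignment: Cove→Slot 1, Onyx→Slot 3, Quanta→Slot 7, Harbor→Slot 6, Delta→Slot 5 = $610.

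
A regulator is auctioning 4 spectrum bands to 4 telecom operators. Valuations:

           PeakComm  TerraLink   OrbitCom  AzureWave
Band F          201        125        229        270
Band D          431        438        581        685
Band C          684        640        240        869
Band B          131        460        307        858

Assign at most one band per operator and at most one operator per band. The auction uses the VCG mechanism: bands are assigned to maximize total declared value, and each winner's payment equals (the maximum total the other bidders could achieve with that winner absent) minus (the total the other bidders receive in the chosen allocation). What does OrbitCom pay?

Efficient allocation: PeakComm→Band F ($201M), TerraLink→Band C ($640M), OrbitCom→Band D ($581M), AzureWave→Band B ($858M); total welfare W = $2280M.
OrbitCom receives Band D at value $581M, so the others get W − 581 = $1699M.
Without OrbitCom: best allocation of the remaining 3 bidders over all 4 bands is PeakComm→Band C ($684M), TerraLink→Band D ($438M), AzureWave→Band B ($858M), total $1980M.
VCG payment = (others' best without OrbitCom) − (others' welfare with OrbitCom) = 1980 − 1699 = $281M.

OrbitCom pays $281M.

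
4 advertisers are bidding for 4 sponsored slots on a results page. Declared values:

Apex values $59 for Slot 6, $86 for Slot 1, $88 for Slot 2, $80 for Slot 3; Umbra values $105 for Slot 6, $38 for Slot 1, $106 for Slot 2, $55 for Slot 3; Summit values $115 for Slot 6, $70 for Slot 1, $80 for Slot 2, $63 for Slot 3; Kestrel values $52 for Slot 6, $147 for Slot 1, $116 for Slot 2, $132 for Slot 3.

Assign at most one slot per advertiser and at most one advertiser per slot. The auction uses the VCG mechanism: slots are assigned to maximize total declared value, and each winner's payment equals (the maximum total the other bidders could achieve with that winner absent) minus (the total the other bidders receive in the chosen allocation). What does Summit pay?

Summit pays $7.

Efficient allocation: Apex→Slot 3 ($80), Umbra→Slot 2 ($106), Summit→Slot 6 ($115), Kestrel→Slot 1 ($147); total welfare W = $448.
Summit receives Slot 6 at value $115, so the others get W − 115 = $333.
Without Summit: best allocation of the remaining 3 bidders over all 4 slots is Apex→Slot 2 ($88), Umbra→Slot 6 ($105), Kestrel→Slot 1 ($147), total $340.
VCG payment = (others' best without Summit) − (others' welfare with Summit) = 340 − 333 = $7.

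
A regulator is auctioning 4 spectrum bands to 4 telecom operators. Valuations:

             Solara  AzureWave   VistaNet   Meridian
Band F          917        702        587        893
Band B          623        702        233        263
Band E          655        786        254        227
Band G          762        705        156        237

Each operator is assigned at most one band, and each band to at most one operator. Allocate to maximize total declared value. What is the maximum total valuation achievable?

Maximum total: $2674M

Optimal: Solara→Band G ($762M), AzureWave→Band E ($786M), VistaNet→Band B ($233M), Meridian→Band F ($893M) — total 762+786+233+893 = $2674M.
Max-entry greedy (repeatedly take the single best remaining cell) gives $2122M, worse by 552.
Next-best assignment: Solara→Band G, AzureWave→Band B, VistaNet→Band E, Meridian→Band F = $2611M.
Swapping Meridian↔Solara (Meridian→Band G $237M, Solara→Band F $917M) loses 501.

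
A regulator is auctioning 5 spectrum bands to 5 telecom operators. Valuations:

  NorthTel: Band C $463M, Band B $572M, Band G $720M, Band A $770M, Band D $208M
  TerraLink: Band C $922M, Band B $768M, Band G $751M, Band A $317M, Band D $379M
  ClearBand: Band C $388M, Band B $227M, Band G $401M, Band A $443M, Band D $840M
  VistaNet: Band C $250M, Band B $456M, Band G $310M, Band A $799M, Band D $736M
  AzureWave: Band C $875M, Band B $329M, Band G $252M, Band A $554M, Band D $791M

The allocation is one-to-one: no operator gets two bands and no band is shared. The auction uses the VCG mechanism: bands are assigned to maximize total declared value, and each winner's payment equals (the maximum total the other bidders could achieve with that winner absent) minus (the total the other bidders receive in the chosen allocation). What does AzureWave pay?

Efficient allocation: NorthTel→Band G ($720M), TerraLink→Band B ($768M), ClearBand→Band D ($840M), VistaNet→Band A ($799M), AzureWave→Band C ($875M); total welfare W = $4002M.
AzureWave receives Band C at value $875M, so the others get W − 875 = $3127M.
Without AzureWave: best allocation of the remaining 4 bidders over all 5 bands is NorthTel→Band G ($720M), TerraLink→Band C ($922M), ClearBand→Band D ($840M), VistaNet→Band A ($799M), total $3281M.
VCG payment = (others' best without AzureWave) − (others' welfare with AzureWave) = 3281 − 3127 = $154M.

AzureWave pays $154M.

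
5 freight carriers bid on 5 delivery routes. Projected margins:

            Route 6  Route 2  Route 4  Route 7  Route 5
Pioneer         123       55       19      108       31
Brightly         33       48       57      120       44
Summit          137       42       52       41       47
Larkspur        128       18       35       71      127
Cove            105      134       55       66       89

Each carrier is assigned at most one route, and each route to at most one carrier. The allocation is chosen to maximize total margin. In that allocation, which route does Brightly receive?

Brightly receives Route 4.

This is the linear assignment problem.
Optimal: Pioneer→Route 7 ($108k), Brightly→Route 4 ($57k), Summit→Route 6 ($137k), Larkspur→Route 5 ($127k), Cove→Route 2 ($134k) — total 108+57+137+127+134 = $563k.
Max-entry greedy (repeatedly take the single best remaining cell) gives $537k, worse by 26.
Swapping Cove↔Larkspur (Cove→Route 5 $89k, Larkspur→Route 2 $18k) loses 154.
Brightly's own top route is Route 7 ($120k), but forcing Brightly→Route 7 and reassigning the rest optimally gives only $556k — worse by 7.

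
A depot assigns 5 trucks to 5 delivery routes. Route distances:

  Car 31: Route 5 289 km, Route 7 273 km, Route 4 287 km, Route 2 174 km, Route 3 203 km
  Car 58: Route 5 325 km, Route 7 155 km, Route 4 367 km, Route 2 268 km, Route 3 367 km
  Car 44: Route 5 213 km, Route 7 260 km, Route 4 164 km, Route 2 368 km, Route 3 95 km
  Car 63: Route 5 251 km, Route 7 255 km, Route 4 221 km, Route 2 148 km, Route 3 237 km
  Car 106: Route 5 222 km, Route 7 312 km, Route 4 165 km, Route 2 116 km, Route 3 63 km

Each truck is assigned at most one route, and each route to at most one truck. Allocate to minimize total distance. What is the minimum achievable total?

Minimum total: 807 km

Optimal: Car 31→Route 2 (174 km), Car 58→Route 7 (155 km), Car 44→Route 4 (164 km), Car 63→Route 5 (251 km), Car 106→Route 3 (63 km) — total 174+155+164+251+63 = 807 km.
Row-greedy (each truck in turn takes its cheapest remaining route) gives 867 km, worse by 60.
Swapping Car 63↔Car 106 (Car 63→Route 3 237 km, Car 106→Route 5 222 km) adds 145.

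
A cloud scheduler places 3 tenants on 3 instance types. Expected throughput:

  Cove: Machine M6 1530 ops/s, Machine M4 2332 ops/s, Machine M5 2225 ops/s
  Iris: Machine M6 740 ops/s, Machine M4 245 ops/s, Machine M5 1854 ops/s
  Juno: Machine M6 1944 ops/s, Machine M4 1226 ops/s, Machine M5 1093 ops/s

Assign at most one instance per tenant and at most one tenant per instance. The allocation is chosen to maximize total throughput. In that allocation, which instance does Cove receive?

Cove receives Machine M4.

This is a one-to-one assignment (maximum-weight bipartite matching).
Optimal: Cove→Machine M4 (2332 ops/s), Iris→Machine M5 (1854 ops/s), Juno→Machine M6 (1944 ops/s) — total 2332+1854+1944 = 6130 ops/s.
Every other assignment is strictly worse.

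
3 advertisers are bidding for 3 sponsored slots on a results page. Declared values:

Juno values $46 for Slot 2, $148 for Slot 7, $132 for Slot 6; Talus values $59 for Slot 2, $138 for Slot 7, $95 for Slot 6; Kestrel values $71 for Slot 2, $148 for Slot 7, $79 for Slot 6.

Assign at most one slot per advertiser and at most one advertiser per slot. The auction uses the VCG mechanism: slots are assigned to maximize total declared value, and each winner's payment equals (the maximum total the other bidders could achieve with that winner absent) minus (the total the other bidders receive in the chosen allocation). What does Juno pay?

Juno pays $34.

Efficient allocation: Juno→Slot 6 ($132), Talus→Slot 7 ($138), Kestrel→Slot 2 ($71); total welfare W = $341.
Juno receives Slot 6 at value $132, so the others get W − 132 = $209.
Without Juno: best allocation of the remaining 2 bidders over all 3 slots is Talus→Slot 6 ($95), Kestrel→Slot 7 ($148), total $243.
VCG payment = (others' best without Juno) − (others' welfare with Juno) = 243 − 209 = $34.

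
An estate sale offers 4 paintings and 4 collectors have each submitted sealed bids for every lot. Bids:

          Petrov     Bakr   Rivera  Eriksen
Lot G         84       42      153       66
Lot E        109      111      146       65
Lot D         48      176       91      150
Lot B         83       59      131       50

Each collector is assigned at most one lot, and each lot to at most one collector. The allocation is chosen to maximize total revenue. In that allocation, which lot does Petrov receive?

Optimal: Petrov→Lot B ($83), Bakr→Lot E ($111), Rivera→Lot G ($153), Eriksen→Lot D ($150) — total 83+111+153+150 = $497.
Max-entry greedy (repeatedly take the single best remaining cell) gives $488, worse by 9.
Next-best assignment: Petrov→Lot E, Bakr→Lot D, Rivera→Lot G, Eriksen→Lot B = $488.
Every other assignment is strictly worse.
Petrov's own top lot is Lot E ($109), but forcing Petrov→Lot E and reassigning the rest optimally gives only $488 — worse by 9.

Petrov receives Lot B.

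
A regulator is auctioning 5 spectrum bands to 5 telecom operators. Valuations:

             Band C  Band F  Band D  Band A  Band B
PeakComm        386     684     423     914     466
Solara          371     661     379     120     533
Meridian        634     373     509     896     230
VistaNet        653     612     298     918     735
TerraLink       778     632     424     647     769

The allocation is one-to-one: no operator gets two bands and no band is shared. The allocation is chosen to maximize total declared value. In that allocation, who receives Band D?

Optimal: PeakComm→Band A ($914M), Solara→Band F ($661M), Meridian→Band D ($509M), VistaNet→Band B ($735M), TerraLink→Band C ($778M) — total 914+661+509+735+778 = $3597M.
Next-best assignment: PeakComm→Band A, Solara→Band F, Meridian→Band D, VistaNet→Band C, TerraLink→Band B = $3506M.
Meridian's own top band is Band A ($896M), but forcing Meridian→Band A and reassigning the rest optimally gives only $3493M — worse by 104.

Meridian receives Band D.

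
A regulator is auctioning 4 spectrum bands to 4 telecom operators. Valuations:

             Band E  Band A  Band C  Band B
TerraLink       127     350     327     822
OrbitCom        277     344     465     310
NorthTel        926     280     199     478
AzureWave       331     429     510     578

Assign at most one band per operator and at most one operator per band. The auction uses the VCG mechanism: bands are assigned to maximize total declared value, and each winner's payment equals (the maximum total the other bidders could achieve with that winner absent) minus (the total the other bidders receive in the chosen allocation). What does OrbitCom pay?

Efficient allocation: TerraLink→Band B ($822M), OrbitCom→Band C ($465M), NorthTel→Band E ($926M), AzureWave→Band A ($429M); total welfare W = $2642M.
OrbitCom receives Band C at value $465M, so the others get W − 465 = $2177M.
Without OrbitCom: best allocation of the remaining 3 bidders over all 4 bands is TerraLink→Band B ($822M), NorthTel→Band E ($926M), AzureWave→Band C ($510M), total $2258M.
VCG payment = (others' best without OrbitCom) − (others' welfare with OrbitCom) = 2258 − 2177 = $81M.

OrbitCom pays $81M.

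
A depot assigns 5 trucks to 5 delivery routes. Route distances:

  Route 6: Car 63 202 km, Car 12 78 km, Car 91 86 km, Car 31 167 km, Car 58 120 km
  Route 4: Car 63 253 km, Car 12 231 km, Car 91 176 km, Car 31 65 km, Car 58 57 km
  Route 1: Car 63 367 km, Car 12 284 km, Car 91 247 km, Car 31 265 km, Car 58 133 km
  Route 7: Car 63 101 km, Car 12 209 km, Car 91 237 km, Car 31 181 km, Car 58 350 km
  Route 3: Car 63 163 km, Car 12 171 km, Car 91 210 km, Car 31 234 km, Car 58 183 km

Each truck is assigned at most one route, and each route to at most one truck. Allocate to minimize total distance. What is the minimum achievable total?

Min total: 556 km

Optimal: Car 63→Route 7 (101 km), Car 12→Route 3 (171 km), Car 91→Route 6 (86 km), Car 31→Route 4 (65 km), Car 58→Route 1 (133 km) — total 101+171+86+65+133 = 556 km.
Row-greedy (each truck in turn takes its cheapest remaining route) gives 722 km, worse by 166.
Checked against all permutations: 556 km is optimal.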